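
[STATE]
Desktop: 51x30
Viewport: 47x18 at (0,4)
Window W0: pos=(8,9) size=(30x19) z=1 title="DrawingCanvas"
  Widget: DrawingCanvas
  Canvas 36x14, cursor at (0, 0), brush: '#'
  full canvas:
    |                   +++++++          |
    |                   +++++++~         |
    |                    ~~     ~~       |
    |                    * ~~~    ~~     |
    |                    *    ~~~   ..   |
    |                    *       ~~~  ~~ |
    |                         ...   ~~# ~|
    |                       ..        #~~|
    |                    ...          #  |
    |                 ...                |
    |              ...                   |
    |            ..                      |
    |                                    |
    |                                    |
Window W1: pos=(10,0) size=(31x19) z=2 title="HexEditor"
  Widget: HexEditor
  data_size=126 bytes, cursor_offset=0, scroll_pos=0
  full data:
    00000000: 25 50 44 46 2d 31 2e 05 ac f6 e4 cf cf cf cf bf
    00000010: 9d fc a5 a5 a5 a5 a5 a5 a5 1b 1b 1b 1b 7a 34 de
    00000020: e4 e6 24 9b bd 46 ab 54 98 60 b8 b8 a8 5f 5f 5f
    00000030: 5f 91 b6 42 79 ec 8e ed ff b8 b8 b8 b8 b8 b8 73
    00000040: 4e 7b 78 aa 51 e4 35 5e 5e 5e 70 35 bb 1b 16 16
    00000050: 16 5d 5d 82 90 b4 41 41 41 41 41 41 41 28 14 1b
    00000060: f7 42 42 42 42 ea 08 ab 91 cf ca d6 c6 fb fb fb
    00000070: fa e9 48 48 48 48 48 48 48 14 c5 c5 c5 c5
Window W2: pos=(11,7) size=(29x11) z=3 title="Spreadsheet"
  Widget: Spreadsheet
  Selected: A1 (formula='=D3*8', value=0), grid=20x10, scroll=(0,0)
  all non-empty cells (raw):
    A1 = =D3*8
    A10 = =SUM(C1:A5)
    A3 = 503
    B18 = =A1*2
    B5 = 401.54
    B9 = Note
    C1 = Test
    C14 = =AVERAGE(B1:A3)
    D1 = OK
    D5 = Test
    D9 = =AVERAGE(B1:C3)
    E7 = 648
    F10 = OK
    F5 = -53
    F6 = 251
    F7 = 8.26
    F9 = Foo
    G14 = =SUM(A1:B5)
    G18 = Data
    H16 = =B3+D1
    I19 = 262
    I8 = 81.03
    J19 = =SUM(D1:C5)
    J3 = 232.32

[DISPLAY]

          ┃00000010  9d fc a5 a5 a5 a5 a┃      
          ┃00000020  e4 e6 24 9b bd 46 a┃      
          ┃00000030  5f 91 b6 42 79 ec 8┃      
          ┃┏━━━━━━━━━━━━━━━━━━━━━━━━━━━┓┃      
          ┃┃ Spreadsheet               ┃┃      
        ┏━┃┠───────────────────────────┨┃      
        ┃ ┃┃A1: =D3*8                  ┃┃      
        ┠─┃┃       A       B       C   ┃┃      
        ┃+┃┃---------------------------┃┃      
        ┃ ┃┃  1      [0]       0Test   ┃┃      
        ┃ ┃┃  2        0       0       ┃┃      
        ┃ ┃┃  3      503       0       ┃┃      
        ┃ ┃┃  4        0       0       ┃┃      
        ┃ ┃┗━━━━━━━━━━━━━━━━━━━━━━━━━━━┛┃      
        ┃ ┗━━━━━━━━━━━━━━━━━━━━━━━━━━━━━┛      
        ┃                       ..   ┃         
        ┃                    ...     ┃         
        ┃                 ...        ┃         


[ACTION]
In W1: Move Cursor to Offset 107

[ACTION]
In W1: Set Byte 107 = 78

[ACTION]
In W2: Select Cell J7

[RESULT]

          ┃00000010  9d fc a5 a5 a5 a5 a┃      
          ┃00000020  e4 e6 24 9b bd 46 a┃      
          ┃00000030  5f 91 b6 42 79 ec 8┃      
          ┃┏━━━━━━━━━━━━━━━━━━━━━━━━━━━┓┃      
          ┃┃ Spreadsheet               ┃┃      
        ┏━┃┠───────────────────────────┨┃      
        ┃ ┃┃J7:                        ┃┃      
        ┠─┃┃       A       B       C   ┃┃      
        ┃+┃┃---------------------------┃┃      
        ┃ ┃┃  1        0       0Test   ┃┃      
        ┃ ┃┃  2        0       0       ┃┃      
        ┃ ┃┃  3      503       0       ┃┃      
        ┃ ┃┃  4        0       0       ┃┃      
        ┃ ┃┗━━━━━━━━━━━━━━━━━━━━━━━━━━━┛┃      
        ┃ ┗━━━━━━━━━━━━━━━━━━━━━━━━━━━━━┛      
        ┃                       ..   ┃         
        ┃                    ...     ┃         
        ┃                 ...        ┃         


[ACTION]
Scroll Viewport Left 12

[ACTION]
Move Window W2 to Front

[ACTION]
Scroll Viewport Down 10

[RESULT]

        ┃+┃┃---------------------------┃┃      
        ┃ ┃┃  1        0       0Test   ┃┃      
        ┃ ┃┃  2        0       0       ┃┃      
        ┃ ┃┃  3      503       0       ┃┃      
        ┃ ┃┃  4        0       0       ┃┃      
        ┃ ┃┗━━━━━━━━━━━━━━━━━━━━━━━━━━━┛┃      
        ┃ ┗━━━━━━━━━━━━━━━━━━━━━━━━━━━━━┛      
        ┃                       ..   ┃         
        ┃                    ...     ┃         
        ┃                 ...        ┃         
        ┃              ...           ┃         
        ┃            ..              ┃         
        ┃                            ┃         
        ┃                            ┃         
        ┃                            ┃         
        ┗━━━━━━━━━━━━━━━━━━━━━━━━━━━━┛         
                                               
                                               


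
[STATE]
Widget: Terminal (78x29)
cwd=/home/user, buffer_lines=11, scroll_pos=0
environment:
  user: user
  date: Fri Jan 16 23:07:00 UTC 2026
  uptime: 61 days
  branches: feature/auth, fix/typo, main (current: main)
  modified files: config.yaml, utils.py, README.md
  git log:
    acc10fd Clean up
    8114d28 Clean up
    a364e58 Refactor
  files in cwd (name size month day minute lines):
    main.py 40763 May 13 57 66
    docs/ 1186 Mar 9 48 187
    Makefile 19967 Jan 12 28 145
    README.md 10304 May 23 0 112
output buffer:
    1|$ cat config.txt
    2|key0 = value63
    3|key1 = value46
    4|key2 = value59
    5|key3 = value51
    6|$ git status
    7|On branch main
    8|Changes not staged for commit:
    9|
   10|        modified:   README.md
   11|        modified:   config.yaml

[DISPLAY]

$ cat config.txt                                                              
key0 = value63                                                                
key1 = value46                                                                
key2 = value59                                                                
key3 = value51                                                                
$ git status                                                                  
On branch main                                                                
Changes not staged for commit:                                                
                                                                              
        modified:   README.md                                                 
        modified:   config.yaml                                               
$ █                                                                           
                                                                              
                                                                              
                                                                              
                                                                              
                                                                              
                                                                              
                                                                              
                                                                              
                                                                              
                                                                              
                                                                              
                                                                              
                                                                              
                                                                              
                                                                              
                                                                              
                                                                              


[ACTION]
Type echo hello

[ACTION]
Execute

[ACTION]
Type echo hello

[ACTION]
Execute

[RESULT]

$ cat config.txt                                                              
key0 = value63                                                                
key1 = value46                                                                
key2 = value59                                                                
key3 = value51                                                                
$ git status                                                                  
On branch main                                                                
Changes not staged for commit:                                                
                                                                              
        modified:   README.md                                                 
        modified:   config.yaml                                               
$ echo hello                                                                  
hello                                                                         
$ echo hello                                                                  
hello                                                                         
$ █                                                                           
                                                                              
                                                                              
                                                                              
                                                                              
                                                                              
                                                                              
                                                                              
                                                                              
                                                                              
                                                                              
                                                                              
                                                                              
                                                                              


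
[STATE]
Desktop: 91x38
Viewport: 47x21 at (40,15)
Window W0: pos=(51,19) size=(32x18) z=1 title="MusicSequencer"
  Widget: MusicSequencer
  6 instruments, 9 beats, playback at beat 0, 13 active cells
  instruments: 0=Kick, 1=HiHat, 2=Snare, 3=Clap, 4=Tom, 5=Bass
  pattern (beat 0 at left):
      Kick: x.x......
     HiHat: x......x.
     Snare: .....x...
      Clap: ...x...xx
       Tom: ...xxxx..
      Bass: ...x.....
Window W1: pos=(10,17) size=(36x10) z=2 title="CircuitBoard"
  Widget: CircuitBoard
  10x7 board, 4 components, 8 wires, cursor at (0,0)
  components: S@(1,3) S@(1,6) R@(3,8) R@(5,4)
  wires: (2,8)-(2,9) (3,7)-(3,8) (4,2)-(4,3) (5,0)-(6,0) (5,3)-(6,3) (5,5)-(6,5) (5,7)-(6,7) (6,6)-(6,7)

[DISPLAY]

                                               
                                               
━━━━━┓                                         
     ┃                                         
─────┨     ┏━━━━━━━━━━━━━━━━━━━━━━━━━━━━━━┓    
     ┃     ┃ MusicSequencer               ┃    
     ┃     ┠──────────────────────────────┨    
     ┃     ┃      ▼12345678               ┃    
     ┃     ┃  Kick█·█······               ┃    
     ┃     ┃ HiHat█······█·               ┃    
     ┃     ┃ Snare·····█···               ┃    
━━━━━┛     ┃  Clap···█···██               ┃    
           ┃   Tom···████··               ┃    
           ┃  Bass···█·····               ┃    
           ┃                              ┃    
           ┃                              ┃    
           ┃                              ┃    
           ┃                              ┃    
           ┃                              ┃    
           ┃                              ┃    
           ┃                              ┃    


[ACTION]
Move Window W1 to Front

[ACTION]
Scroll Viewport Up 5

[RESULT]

                                               
                                               
                                               
                                               
                                               
                                               
                                               
━━━━━┓                                         
     ┃                                         
─────┨     ┏━━━━━━━━━━━━━━━━━━━━━━━━━━━━━━┓    
     ┃     ┃ MusicSequencer               ┃    
     ┃     ┠──────────────────────────────┨    
     ┃     ┃      ▼12345678               ┃    
     ┃     ┃  Kick█·█······               ┃    
     ┃     ┃ HiHat█······█·               ┃    
     ┃     ┃ Snare·····█···               ┃    
━━━━━┛     ┃  Clap···█···██               ┃    
           ┃   Tom···████··               ┃    
           ┃  Bass···█·····               ┃    
           ┃                              ┃    
           ┃                              ┃    


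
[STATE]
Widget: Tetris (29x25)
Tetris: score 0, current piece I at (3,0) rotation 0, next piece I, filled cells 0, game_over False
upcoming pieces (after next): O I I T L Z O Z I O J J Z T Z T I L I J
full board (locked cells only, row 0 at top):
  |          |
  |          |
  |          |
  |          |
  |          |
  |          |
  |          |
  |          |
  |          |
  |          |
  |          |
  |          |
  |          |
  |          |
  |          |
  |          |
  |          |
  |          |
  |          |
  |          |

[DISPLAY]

   ████   │Next:             
          │████              
          │                  
          │                  
          │                  
          │                  
          │Score:            
          │0                 
          │                  
          │                  
          │                  
          │                  
          │                  
          │                  
          │                  
          │                  
          │                  
          │                  
          │                  
          │                  
          │                  
          │                  
          │                  
          │                  
          │                  


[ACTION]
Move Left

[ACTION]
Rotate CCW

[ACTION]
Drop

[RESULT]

          │Next:             
  █       │████              
  █       │                  
  █       │                  
  █       │                  
          │                  
          │Score:            
          │0                 
          │                  
          │                  
          │                  
          │                  
          │                  
          │                  
          │                  
          │                  
          │                  
          │                  
          │                  
          │                  
          │                  
          │                  
          │                  
          │                  
          │                  


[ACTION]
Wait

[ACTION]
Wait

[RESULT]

          │Next:             
          │████              
          │                  
  █       │                  
  █       │                  
  █       │                  
  █       │Score:            
          │0                 
          │                  
          │                  
          │                  
          │                  
          │                  
          │                  
          │                  
          │                  
          │                  
          │                  
          │                  
          │                  
          │                  
          │                  
          │                  
          │                  
          │                  


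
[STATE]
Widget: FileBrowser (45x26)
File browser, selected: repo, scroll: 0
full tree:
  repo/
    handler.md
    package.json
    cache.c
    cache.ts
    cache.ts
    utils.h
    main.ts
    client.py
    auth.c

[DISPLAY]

> [-] repo/                                  
    handler.md                               
    package.json                             
    cache.c                                  
    cache.ts                                 
    cache.ts                                 
    utils.h                                  
    main.ts                                  
    client.py                                
    auth.c                                   
                                             
                                             
                                             
                                             
                                             
                                             
                                             
                                             
                                             
                                             
                                             
                                             
                                             
                                             
                                             
                                             


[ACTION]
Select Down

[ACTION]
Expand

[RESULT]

  [-] repo/                                  
  > handler.md                               
    package.json                             
    cache.c                                  
    cache.ts                                 
    cache.ts                                 
    utils.h                                  
    main.ts                                  
    client.py                                
    auth.c                                   
                                             
                                             
                                             
                                             
                                             
                                             
                                             
                                             
                                             
                                             
                                             
                                             
                                             
                                             
                                             
                                             


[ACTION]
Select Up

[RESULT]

> [-] repo/                                  
    handler.md                               
    package.json                             
    cache.c                                  
    cache.ts                                 
    cache.ts                                 
    utils.h                                  
    main.ts                                  
    client.py                                
    auth.c                                   
                                             
                                             
                                             
                                             
                                             
                                             
                                             
                                             
                                             
                                             
                                             
                                             
                                             
                                             
                                             
                                             


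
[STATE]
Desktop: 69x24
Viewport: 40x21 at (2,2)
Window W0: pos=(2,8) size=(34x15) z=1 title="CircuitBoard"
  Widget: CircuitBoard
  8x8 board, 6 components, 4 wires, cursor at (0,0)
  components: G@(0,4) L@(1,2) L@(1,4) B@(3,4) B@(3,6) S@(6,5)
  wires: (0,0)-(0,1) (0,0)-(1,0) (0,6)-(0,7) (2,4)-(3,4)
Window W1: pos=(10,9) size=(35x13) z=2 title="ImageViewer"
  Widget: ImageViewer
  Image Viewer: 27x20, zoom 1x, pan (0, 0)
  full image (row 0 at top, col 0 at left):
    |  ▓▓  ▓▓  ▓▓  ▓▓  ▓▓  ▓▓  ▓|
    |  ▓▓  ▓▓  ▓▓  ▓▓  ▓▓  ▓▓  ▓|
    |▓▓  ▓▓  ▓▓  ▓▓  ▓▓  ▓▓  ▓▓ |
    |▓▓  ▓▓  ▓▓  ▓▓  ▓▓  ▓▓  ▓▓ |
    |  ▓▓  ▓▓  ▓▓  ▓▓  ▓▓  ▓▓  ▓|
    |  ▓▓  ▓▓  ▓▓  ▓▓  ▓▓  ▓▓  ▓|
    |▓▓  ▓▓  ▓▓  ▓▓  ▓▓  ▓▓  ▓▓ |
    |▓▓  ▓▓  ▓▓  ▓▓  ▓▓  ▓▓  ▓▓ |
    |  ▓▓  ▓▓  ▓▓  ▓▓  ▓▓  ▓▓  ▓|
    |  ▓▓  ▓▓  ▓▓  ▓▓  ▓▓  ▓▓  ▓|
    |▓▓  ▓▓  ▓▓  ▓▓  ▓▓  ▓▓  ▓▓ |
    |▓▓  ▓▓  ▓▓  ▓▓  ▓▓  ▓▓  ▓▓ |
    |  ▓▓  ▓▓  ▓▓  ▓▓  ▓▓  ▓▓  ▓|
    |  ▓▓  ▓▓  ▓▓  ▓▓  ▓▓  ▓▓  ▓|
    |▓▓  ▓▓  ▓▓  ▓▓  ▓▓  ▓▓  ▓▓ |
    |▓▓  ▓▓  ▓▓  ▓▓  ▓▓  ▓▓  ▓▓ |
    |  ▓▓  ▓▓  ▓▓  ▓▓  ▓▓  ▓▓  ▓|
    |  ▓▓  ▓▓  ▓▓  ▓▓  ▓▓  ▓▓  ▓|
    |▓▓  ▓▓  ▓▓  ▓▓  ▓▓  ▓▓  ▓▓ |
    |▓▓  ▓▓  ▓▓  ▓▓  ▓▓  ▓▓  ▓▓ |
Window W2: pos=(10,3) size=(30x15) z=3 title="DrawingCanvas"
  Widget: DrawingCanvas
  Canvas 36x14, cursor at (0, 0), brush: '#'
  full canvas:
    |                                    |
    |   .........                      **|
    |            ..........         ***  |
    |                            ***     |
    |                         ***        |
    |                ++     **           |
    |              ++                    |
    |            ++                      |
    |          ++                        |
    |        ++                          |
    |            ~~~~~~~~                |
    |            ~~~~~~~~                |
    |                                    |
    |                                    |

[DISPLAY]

                                        
        ┏━━━━━━━━━━━━━━━━━━━━━━━━━━━━┓  
        ┃ DrawingCanvas              ┃  
        ┠────────────────────────────┨  
        ┃+                           ┃  
        ┃   .........                ┃  
┏━━━━━━━┃            ..........      ┃  
┃ Circui┃                            ┃━━
┠───────┃                         ***┃  
┃   0 1 ┃                ++     **   ┃──
┃0  [.]─┃              ++            ┃  
┃    │  ┃            ++              ┃  
┃1   ·  ┃          ++                ┃  
┃       ┃        ++                  ┃  
┃2      ┃            ~~~~~~~~        ┃  
┃       ┗━━━━━━━━━━━━━━━━━━━━━━━━━━━━┛  
┃3      ┃▓▓  ▓▓  ▓▓  ▓▓  ▓▓  ▓▓  ▓▓     
┃       ┃▓▓  ▓▓  ▓▓  ▓▓  ▓▓  ▓▓  ▓▓     
┃4      ┃  ▓▓  ▓▓  ▓▓  ▓▓  ▓▓  ▓▓  ▓    
┃       ┗━━━━━━━━━━━━━━━━━━━━━━━━━━━━━━━
┗━━━━━━━━━━━━━━━━━━━━━━━━━━━━━━━━┛      


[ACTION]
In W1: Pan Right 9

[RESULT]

                                        
        ┏━━━━━━━━━━━━━━━━━━━━━━━━━━━━┓  
        ┃ DrawingCanvas              ┃  
        ┠────────────────────────────┨  
        ┃+                           ┃  
        ┃   .........                ┃  
┏━━━━━━━┃            ..........      ┃  
┃ Circui┃                            ┃━━
┠───────┃                         ***┃  
┃   0 1 ┃                ++     **   ┃──
┃0  [.]─┃              ++            ┃  
┃    │  ┃            ++              ┃  
┃1   ·  ┃          ++                ┃  
┃       ┃        ++                  ┃  
┃2      ┃            ~~~~~~~~        ┃  
┃       ┗━━━━━━━━━━━━━━━━━━━━━━━━━━━━┛  
┃3      ┃▓  ▓▓  ▓▓  ▓▓  ▓▓              
┃       ┃▓  ▓▓  ▓▓  ▓▓  ▓▓              
┃4      ┃ ▓▓  ▓▓  ▓▓  ▓▓  ▓             
┃       ┗━━━━━━━━━━━━━━━━━━━━━━━━━━━━━━━
┗━━━━━━━━━━━━━━━━━━━━━━━━━━━━━━━━┛      


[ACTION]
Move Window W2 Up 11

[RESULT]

        ┠────────────────────────────┨  
        ┃+                           ┃  
        ┃   .........                ┃  
        ┃            ..........      ┃  
        ┃                            ┃  
        ┃                         ***┃  
┏━━━━━━━┃                ++     **   ┃  
┃ Circui┃              ++            ┃━━
┠───────┃            ++              ┃  
┃   0 1 ┃          ++                ┃──
┃0  [.]─┃        ++                  ┃  
┃    │  ┃            ~~~~~~~~        ┃  
┃1   ·  ┗━━━━━━━━━━━━━━━━━━━━━━━━━━━━┛  
┃       ┃▓  ▓▓  ▓▓  ▓▓  ▓▓              
┃2      ┃ ▓▓  ▓▓  ▓▓  ▓▓  ▓             
┃       ┃ ▓▓  ▓▓  ▓▓  ▓▓  ▓             
┃3      ┃▓  ▓▓  ▓▓  ▓▓  ▓▓              
┃       ┃▓  ▓▓  ▓▓  ▓▓  ▓▓              
┃4      ┃ ▓▓  ▓▓  ▓▓  ▓▓  ▓             
┃       ┗━━━━━━━━━━━━━━━━━━━━━━━━━━━━━━━
┗━━━━━━━━━━━━━━━━━━━━━━━━━━━━━━━━┛      


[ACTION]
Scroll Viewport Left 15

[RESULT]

          ┠────────────────────────────┨
          ┃+                           ┃
          ┃   .........                ┃
          ┃            ..........      ┃
          ┃                            ┃
          ┃                         ***┃
  ┏━━━━━━━┃                ++     **   ┃
  ┃ Circui┃              ++            ┃
  ┠───────┃            ++              ┃
  ┃   0 1 ┃          ++                ┃
  ┃0  [.]─┃        ++                  ┃
  ┃    │  ┃            ~~~~~~~~        ┃
  ┃1   ·  ┗━━━━━━━━━━━━━━━━━━━━━━━━━━━━┛
  ┃       ┃▓  ▓▓  ▓▓  ▓▓  ▓▓            
  ┃2      ┃ ▓▓  ▓▓  ▓▓  ▓▓  ▓           
  ┃       ┃ ▓▓  ▓▓  ▓▓  ▓▓  ▓           
  ┃3      ┃▓  ▓▓  ▓▓  ▓▓  ▓▓            
  ┃       ┃▓  ▓▓  ▓▓  ▓▓  ▓▓            
  ┃4      ┃ ▓▓  ▓▓  ▓▓  ▓▓  ▓           
  ┃       ┗━━━━━━━━━━━━━━━━━━━━━━━━━━━━━
  ┗━━━━━━━━━━━━━━━━━━━━━━━━━━━━━━━━┛    


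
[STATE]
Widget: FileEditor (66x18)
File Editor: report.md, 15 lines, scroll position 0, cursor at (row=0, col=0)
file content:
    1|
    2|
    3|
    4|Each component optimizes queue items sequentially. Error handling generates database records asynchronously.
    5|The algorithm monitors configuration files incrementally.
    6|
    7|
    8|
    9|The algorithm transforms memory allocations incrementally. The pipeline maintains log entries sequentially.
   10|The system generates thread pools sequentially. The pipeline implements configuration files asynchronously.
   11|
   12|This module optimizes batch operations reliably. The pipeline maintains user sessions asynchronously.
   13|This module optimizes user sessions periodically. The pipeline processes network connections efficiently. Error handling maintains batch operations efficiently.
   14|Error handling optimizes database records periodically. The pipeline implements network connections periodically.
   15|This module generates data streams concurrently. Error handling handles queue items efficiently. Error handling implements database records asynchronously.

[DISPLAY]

█                                                                ▲
                                                                 █
                                                                 ░
Each component optimizes queue items sequentially. Error handling░
The algorithm monitors configuration files incrementally.        ░
                                                                 ░
                                                                 ░
                                                                 ░
The algorithm transforms memory allocations incrementally. The pi░
The system generates thread pools sequentially. The pipeline impl░
                                                                 ░
This module optimizes batch operations reliably. The pipeline mai░
This module optimizes user sessions periodically. The pipeline pr░
Error handling optimizes database records periodically. The pipel░
This module generates data streams concurrently. Error handling h░
                                                                 ░
                                                                 ░
                                                                 ▼


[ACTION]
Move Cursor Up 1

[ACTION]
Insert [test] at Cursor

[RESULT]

test█                                                            ▲
                                                                 █
                                                                 ░
Each component optimizes queue items sequentially. Error handling░
The algorithm monitors configuration files incrementally.        ░
                                                                 ░
                                                                 ░
                                                                 ░
The algorithm transforms memory allocations incrementally. The pi░
The system generates thread pools sequentially. The pipeline impl░
                                                                 ░
This module optimizes batch operations reliably. The pipeline mai░
This module optimizes user sessions periodically. The pipeline pr░
Error handling optimizes database records periodically. The pipel░
This module generates data streams concurrently. Error handling h░
                                                                 ░
                                                                 ░
                                                                 ▼


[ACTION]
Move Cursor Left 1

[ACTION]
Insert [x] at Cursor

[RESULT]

tesx█                                                            ▲
                                                                 █
                                                                 ░
Each component optimizes queue items sequentially. Error handling░
The algorithm monitors configuration files incrementally.        ░
                                                                 ░
                                                                 ░
                                                                 ░
The algorithm transforms memory allocations incrementally. The pi░
The system generates thread pools sequentially. The pipeline impl░
                                                                 ░
This module optimizes batch operations reliably. The pipeline mai░
This module optimizes user sessions periodically. The pipeline pr░
Error handling optimizes database records periodically. The pipel░
This module generates data streams concurrently. Error handling h░
                                                                 ░
                                                                 ░
                                                                 ▼


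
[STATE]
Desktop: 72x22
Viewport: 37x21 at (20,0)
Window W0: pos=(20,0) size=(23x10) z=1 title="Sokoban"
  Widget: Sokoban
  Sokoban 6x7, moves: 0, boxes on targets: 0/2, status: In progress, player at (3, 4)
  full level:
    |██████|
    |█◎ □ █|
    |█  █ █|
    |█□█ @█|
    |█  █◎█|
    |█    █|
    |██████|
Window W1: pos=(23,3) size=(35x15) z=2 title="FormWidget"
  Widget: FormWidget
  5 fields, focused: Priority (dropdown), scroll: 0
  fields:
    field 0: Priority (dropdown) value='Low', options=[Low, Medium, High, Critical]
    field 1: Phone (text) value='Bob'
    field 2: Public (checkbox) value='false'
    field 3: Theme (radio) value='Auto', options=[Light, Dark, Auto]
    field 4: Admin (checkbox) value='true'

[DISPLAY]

┏━━━━━━━━━━━━━━━━━━━━━┓              
┃ Sokoban             ┃              
┠─────────────────────┨              
┃██┏━━━━━━━━━━━━━━━━━━━━━━━━━━━━━━━━━
┃█◎┃ FormWidget                      
┃█ ┠─────────────────────────────────
┃█□┃> Priority:   [Low             ▼]
┃█ ┃  Phone:      [Bob              ]
┃█ ┃  Public:     [ ]                
┗━━┃  Theme:      ( ) Light  ( ) Dark
   ┃  Admin:      [x]                
   ┃                                 
   ┃                                 
   ┃                                 
   ┃                                 
   ┃                                 
   ┃                                 
   ┗━━━━━━━━━━━━━━━━━━━━━━━━━━━━━━━━━
                                     
                                     
                                     


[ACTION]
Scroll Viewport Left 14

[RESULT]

              ┏━━━━━━━━━━━━━━━━━━━━━┓
              ┃ Sokoban             ┃
              ┠─────────────────────┨
              ┃██┏━━━━━━━━━━━━━━━━━━━
              ┃█◎┃ FormWidget        
              ┃█ ┠───────────────────
              ┃█□┃> Priority:   [Low 
              ┃█ ┃  Phone:      [Bob 
              ┃█ ┃  Public:     [ ]  
              ┗━━┃  Theme:      ( ) L
                 ┃  Admin:      [x]  
                 ┃                   
                 ┃                   
                 ┃                   
                 ┃                   
                 ┃                   
                 ┃                   
                 ┗━━━━━━━━━━━━━━━━━━━
                                     
                                     
                                     


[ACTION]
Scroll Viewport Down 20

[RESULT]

              ┃ Sokoban             ┃
              ┠─────────────────────┨
              ┃██┏━━━━━━━━━━━━━━━━━━━
              ┃█◎┃ FormWidget        
              ┃█ ┠───────────────────
              ┃█□┃> Priority:   [Low 
              ┃█ ┃  Phone:      [Bob 
              ┃█ ┃  Public:     [ ]  
              ┗━━┃  Theme:      ( ) L
                 ┃  Admin:      [x]  
                 ┃                   
                 ┃                   
                 ┃                   
                 ┃                   
                 ┃                   
                 ┃                   
                 ┗━━━━━━━━━━━━━━━━━━━
                                     
                                     
                                     
                                     


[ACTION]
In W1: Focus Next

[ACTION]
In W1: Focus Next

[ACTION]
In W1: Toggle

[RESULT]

              ┃ Sokoban             ┃
              ┠─────────────────────┨
              ┃██┏━━━━━━━━━━━━━━━━━━━
              ┃█◎┃ FormWidget        
              ┃█ ┠───────────────────
              ┃█□┃  Priority:   [Low 
              ┃█ ┃  Phone:      [Bob 
              ┃█ ┃> Public:     [x]  
              ┗━━┃  Theme:      ( ) L
                 ┃  Admin:      [x]  
                 ┃                   
                 ┃                   
                 ┃                   
                 ┃                   
                 ┃                   
                 ┃                   
                 ┗━━━━━━━━━━━━━━━━━━━
                                     
                                     
                                     
                                     


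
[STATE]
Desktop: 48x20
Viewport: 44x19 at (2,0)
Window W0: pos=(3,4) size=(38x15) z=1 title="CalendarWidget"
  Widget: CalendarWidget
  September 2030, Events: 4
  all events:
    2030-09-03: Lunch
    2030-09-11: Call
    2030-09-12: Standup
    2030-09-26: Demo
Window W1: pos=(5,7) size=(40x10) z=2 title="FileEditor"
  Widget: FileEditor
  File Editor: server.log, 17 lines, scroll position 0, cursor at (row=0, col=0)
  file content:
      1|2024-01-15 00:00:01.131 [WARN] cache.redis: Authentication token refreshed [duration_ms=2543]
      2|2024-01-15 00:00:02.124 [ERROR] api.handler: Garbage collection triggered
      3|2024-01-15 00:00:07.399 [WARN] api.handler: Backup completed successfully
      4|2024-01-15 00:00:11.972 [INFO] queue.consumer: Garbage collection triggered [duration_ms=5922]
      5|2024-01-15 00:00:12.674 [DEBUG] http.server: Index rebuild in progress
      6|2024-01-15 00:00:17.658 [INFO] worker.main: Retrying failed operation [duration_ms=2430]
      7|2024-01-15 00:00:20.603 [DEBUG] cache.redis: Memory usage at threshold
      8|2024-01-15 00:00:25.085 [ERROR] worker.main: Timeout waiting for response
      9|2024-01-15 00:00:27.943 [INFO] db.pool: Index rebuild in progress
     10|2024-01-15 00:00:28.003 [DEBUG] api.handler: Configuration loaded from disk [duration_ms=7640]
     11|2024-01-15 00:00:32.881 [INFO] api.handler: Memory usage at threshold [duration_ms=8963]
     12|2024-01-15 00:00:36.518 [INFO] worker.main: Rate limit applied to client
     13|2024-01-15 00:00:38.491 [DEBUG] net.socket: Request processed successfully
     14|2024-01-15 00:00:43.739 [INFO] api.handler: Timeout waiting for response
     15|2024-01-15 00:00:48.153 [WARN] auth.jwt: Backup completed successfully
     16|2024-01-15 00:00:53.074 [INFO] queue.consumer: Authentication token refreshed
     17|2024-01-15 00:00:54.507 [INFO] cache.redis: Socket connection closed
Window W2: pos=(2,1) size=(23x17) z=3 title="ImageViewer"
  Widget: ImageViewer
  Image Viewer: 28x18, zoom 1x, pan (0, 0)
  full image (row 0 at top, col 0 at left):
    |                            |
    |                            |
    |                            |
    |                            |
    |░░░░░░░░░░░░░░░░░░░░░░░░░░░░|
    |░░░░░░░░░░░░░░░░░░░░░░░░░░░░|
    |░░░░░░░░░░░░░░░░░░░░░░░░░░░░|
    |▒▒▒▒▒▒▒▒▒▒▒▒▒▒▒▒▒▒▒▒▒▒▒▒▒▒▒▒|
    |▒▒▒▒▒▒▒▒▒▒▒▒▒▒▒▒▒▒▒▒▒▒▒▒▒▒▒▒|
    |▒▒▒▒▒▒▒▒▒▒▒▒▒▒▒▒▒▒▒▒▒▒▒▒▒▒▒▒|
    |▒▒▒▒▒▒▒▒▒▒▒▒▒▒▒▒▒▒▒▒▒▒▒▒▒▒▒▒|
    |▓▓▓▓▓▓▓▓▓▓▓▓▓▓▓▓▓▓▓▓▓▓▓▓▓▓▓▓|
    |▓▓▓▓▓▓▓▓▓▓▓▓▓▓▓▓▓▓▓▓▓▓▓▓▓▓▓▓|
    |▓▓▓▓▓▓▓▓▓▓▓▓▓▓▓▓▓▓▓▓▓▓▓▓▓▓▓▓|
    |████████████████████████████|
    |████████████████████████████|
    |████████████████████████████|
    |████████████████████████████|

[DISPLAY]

                                            
┏━━━━━━━━━━━━━━━━━━━━━┓                     
┃ ImageViewer         ┃                     
┠─────────────────────┨                     
┃                     ┃━━━━━━━━━━━━━━━┓     
┃                     ┃               ┃     
┃                     ┃───────────────┨     
┃                     ┃━━━━━━━━━━━━━━━━━━━┓ 
┃░░░░░░░░░░░░░░░░░░░░░┃                   ┃ 
┃░░░░░░░░░░░░░░░░░░░░░┃───────────────────┨ 
┃░░░░░░░░░░░░░░░░░░░░░┃.131 [WARN] cache.▲┃ 
┃▒▒▒▒▒▒▒▒▒▒▒▒▒▒▒▒▒▒▒▒▒┃.124 [ERROR] api.h█┃ 
┃▒▒▒▒▒▒▒▒▒▒▒▒▒▒▒▒▒▒▒▒▒┃.399 [WARN] api.ha░┃ 
┃▒▒▒▒▒▒▒▒▒▒▒▒▒▒▒▒▒▒▒▒▒┃.972 [INFO] queue.░┃ 
┃▒▒▒▒▒▒▒▒▒▒▒▒▒▒▒▒▒▒▒▒▒┃.674 [DEBUG] http.░┃ 
┃▓▓▓▓▓▓▓▓▓▓▓▓▓▓▓▓▓▓▓▓▓┃.658 [INFO] worker▼┃ 
┃▓▓▓▓▓▓▓▓▓▓▓▓▓▓▓▓▓▓▓▓▓┃━━━━━━━━━━━━━━━━━━━┛ 
┗━━━━━━━━━━━━━━━━━━━━━┛               ┃     
 ┗━━━━━━━━━━━━━━━━━━━━━━━━━━━━━━━━━━━━┛     


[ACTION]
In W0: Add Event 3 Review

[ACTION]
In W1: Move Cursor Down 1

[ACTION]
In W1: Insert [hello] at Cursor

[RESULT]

                                            
┏━━━━━━━━━━━━━━━━━━━━━┓                     
┃ ImageViewer         ┃                     
┠─────────────────────┨                     
┃                     ┃━━━━━━━━━━━━━━━┓     
┃                     ┃               ┃     
┃                     ┃───────────────┨     
┃                     ┃━━━━━━━━━━━━━━━━━━━┓ 
┃░░░░░░░░░░░░░░░░░░░░░┃                   ┃ 
┃░░░░░░░░░░░░░░░░░░░░░┃───────────────────┨ 
┃░░░░░░░░░░░░░░░░░░░░░┃.131 [WARN] cache.▲┃ 
┃▒▒▒▒▒▒▒▒▒▒▒▒▒▒▒▒▒▒▒▒▒┃00:02.124 [ERROR] █┃ 
┃▒▒▒▒▒▒▒▒▒▒▒▒▒▒▒▒▒▒▒▒▒┃.399 [WARN] api.ha░┃ 
┃▒▒▒▒▒▒▒▒▒▒▒▒▒▒▒▒▒▒▒▒▒┃.972 [INFO] queue.░┃ 
┃▒▒▒▒▒▒▒▒▒▒▒▒▒▒▒▒▒▒▒▒▒┃.674 [DEBUG] http.░┃ 
┃▓▓▓▓▓▓▓▓▓▓▓▓▓▓▓▓▓▓▓▓▓┃.658 [INFO] worker▼┃ 
┃▓▓▓▓▓▓▓▓▓▓▓▓▓▓▓▓▓▓▓▓▓┃━━━━━━━━━━━━━━━━━━━┛ 
┗━━━━━━━━━━━━━━━━━━━━━┛               ┃     
 ┗━━━━━━━━━━━━━━━━━━━━━━━━━━━━━━━━━━━━┛     
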